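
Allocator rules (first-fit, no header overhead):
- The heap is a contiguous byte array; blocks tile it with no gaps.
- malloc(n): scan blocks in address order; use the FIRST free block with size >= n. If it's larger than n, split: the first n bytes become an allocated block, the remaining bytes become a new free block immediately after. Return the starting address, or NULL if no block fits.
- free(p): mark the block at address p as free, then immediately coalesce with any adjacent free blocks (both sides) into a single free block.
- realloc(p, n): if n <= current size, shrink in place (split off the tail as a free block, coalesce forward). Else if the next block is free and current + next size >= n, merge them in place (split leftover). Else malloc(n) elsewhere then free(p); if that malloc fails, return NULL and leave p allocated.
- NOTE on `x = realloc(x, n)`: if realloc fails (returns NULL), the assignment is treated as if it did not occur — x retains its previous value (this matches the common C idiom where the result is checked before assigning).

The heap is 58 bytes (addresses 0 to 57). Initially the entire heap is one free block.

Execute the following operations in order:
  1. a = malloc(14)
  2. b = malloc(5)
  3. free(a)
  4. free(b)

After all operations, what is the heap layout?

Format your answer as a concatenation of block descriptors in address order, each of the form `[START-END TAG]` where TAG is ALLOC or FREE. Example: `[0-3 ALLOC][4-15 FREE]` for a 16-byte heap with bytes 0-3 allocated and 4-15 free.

Answer: [0-57 FREE]

Derivation:
Op 1: a = malloc(14) -> a = 0; heap: [0-13 ALLOC][14-57 FREE]
Op 2: b = malloc(5) -> b = 14; heap: [0-13 ALLOC][14-18 ALLOC][19-57 FREE]
Op 3: free(a) -> (freed a); heap: [0-13 FREE][14-18 ALLOC][19-57 FREE]
Op 4: free(b) -> (freed b); heap: [0-57 FREE]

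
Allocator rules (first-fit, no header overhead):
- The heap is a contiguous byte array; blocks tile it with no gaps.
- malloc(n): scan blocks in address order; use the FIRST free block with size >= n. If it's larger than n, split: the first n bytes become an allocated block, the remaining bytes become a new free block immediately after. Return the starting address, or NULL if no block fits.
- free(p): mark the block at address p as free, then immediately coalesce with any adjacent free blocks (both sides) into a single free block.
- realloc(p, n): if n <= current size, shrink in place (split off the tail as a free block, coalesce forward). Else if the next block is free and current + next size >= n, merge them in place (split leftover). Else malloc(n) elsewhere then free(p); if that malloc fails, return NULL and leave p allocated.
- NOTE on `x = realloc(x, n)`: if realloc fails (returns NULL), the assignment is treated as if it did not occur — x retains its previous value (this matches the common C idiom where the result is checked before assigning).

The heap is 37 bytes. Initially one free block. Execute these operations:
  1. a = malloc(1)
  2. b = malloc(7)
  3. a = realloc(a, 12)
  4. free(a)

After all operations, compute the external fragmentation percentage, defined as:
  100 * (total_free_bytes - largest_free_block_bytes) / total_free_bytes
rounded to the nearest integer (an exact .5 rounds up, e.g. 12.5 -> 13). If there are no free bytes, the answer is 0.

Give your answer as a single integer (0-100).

Answer: 3

Derivation:
Op 1: a = malloc(1) -> a = 0; heap: [0-0 ALLOC][1-36 FREE]
Op 2: b = malloc(7) -> b = 1; heap: [0-0 ALLOC][1-7 ALLOC][8-36 FREE]
Op 3: a = realloc(a, 12) -> a = 8; heap: [0-0 FREE][1-7 ALLOC][8-19 ALLOC][20-36 FREE]
Op 4: free(a) -> (freed a); heap: [0-0 FREE][1-7 ALLOC][8-36 FREE]
Free blocks: [1 29] total_free=30 largest=29 -> 100*(30-29)/30 = 100/30 ≈ 3.333 -> rounds to 3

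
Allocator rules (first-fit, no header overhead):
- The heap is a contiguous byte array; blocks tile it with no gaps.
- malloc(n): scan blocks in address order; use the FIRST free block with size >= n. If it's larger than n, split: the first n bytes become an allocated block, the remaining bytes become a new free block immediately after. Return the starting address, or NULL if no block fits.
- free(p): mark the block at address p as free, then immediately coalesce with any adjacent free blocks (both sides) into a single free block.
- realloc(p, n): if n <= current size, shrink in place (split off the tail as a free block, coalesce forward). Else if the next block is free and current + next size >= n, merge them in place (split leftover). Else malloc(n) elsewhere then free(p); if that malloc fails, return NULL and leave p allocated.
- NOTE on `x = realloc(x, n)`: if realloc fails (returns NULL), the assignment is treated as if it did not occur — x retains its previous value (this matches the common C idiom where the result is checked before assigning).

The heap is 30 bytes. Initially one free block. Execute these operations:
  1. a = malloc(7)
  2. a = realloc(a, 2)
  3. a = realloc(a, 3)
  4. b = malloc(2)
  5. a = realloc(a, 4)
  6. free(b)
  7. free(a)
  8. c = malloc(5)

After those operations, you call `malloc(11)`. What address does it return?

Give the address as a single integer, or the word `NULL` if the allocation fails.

Answer: 5

Derivation:
Op 1: a = malloc(7) -> a = 0; heap: [0-6 ALLOC][7-29 FREE]
Op 2: a = realloc(a, 2) -> a = 0; heap: [0-1 ALLOC][2-29 FREE]
Op 3: a = realloc(a, 3) -> a = 0; heap: [0-2 ALLOC][3-29 FREE]
Op 4: b = malloc(2) -> b = 3; heap: [0-2 ALLOC][3-4 ALLOC][5-29 FREE]
Op 5: a = realloc(a, 4) -> a = 5; heap: [0-2 FREE][3-4 ALLOC][5-8 ALLOC][9-29 FREE]
Op 6: free(b) -> (freed b); heap: [0-4 FREE][5-8 ALLOC][9-29 FREE]
Op 7: free(a) -> (freed a); heap: [0-29 FREE]
Op 8: c = malloc(5) -> c = 0; heap: [0-4 ALLOC][5-29 FREE]
malloc(11): first-fit scan over [0-4 ALLOC][5-29 FREE] -> 5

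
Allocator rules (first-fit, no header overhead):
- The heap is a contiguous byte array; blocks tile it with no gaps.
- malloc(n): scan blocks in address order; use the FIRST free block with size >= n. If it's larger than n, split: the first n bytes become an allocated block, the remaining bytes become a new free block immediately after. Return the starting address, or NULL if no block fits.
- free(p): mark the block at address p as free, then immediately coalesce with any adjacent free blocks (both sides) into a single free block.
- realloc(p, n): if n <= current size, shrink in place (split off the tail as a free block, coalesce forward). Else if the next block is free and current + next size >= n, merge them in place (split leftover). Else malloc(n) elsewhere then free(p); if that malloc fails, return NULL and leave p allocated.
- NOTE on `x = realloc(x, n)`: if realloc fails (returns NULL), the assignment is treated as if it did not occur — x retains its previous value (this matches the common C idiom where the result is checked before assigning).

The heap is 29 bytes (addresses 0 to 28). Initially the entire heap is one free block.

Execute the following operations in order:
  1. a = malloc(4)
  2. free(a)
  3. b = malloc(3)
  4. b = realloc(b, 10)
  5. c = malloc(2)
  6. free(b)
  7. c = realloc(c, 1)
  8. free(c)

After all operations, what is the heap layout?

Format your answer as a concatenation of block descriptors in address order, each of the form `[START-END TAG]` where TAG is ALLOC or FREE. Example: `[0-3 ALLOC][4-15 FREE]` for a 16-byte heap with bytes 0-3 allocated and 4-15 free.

Answer: [0-28 FREE]

Derivation:
Op 1: a = malloc(4) -> a = 0; heap: [0-3 ALLOC][4-28 FREE]
Op 2: free(a) -> (freed a); heap: [0-28 FREE]
Op 3: b = malloc(3) -> b = 0; heap: [0-2 ALLOC][3-28 FREE]
Op 4: b = realloc(b, 10) -> b = 0; heap: [0-9 ALLOC][10-28 FREE]
Op 5: c = malloc(2) -> c = 10; heap: [0-9 ALLOC][10-11 ALLOC][12-28 FREE]
Op 6: free(b) -> (freed b); heap: [0-9 FREE][10-11 ALLOC][12-28 FREE]
Op 7: c = realloc(c, 1) -> c = 10; heap: [0-9 FREE][10-10 ALLOC][11-28 FREE]
Op 8: free(c) -> (freed c); heap: [0-28 FREE]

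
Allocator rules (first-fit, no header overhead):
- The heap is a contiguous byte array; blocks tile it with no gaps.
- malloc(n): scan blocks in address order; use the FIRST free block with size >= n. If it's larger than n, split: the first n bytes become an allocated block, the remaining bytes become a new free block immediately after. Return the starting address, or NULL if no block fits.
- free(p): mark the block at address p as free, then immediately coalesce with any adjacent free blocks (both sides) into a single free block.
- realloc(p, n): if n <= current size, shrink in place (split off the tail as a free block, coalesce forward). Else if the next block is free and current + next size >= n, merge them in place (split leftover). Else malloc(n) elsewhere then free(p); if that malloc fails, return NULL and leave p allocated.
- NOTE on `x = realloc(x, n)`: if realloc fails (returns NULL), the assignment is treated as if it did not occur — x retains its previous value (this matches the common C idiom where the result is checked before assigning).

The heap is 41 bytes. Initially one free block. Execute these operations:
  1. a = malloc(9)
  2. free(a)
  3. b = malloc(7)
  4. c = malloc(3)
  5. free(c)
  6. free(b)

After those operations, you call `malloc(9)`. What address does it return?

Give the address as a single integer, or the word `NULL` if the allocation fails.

Op 1: a = malloc(9) -> a = 0; heap: [0-8 ALLOC][9-40 FREE]
Op 2: free(a) -> (freed a); heap: [0-40 FREE]
Op 3: b = malloc(7) -> b = 0; heap: [0-6 ALLOC][7-40 FREE]
Op 4: c = malloc(3) -> c = 7; heap: [0-6 ALLOC][7-9 ALLOC][10-40 FREE]
Op 5: free(c) -> (freed c); heap: [0-6 ALLOC][7-40 FREE]
Op 6: free(b) -> (freed b); heap: [0-40 FREE]
malloc(9): first-fit scan over [0-40 FREE] -> 0

Answer: 0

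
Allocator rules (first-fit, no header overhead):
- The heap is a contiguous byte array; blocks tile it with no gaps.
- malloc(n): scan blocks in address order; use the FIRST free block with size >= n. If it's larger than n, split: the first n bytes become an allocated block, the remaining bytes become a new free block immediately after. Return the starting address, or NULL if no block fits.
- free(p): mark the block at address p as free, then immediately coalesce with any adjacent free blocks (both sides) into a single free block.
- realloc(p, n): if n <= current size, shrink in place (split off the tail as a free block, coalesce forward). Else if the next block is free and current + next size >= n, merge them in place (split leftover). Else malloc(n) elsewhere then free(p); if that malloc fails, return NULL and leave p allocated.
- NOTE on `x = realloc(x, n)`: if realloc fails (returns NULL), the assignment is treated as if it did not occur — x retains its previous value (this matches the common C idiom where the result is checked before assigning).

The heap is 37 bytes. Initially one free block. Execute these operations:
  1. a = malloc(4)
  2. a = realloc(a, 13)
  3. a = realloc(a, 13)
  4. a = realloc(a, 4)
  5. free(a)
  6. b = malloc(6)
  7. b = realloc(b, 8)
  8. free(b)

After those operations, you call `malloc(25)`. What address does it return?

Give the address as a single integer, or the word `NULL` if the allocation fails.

Op 1: a = malloc(4) -> a = 0; heap: [0-3 ALLOC][4-36 FREE]
Op 2: a = realloc(a, 13) -> a = 0; heap: [0-12 ALLOC][13-36 FREE]
Op 3: a = realloc(a, 13) -> a = 0; heap: [0-12 ALLOC][13-36 FREE]
Op 4: a = realloc(a, 4) -> a = 0; heap: [0-3 ALLOC][4-36 FREE]
Op 5: free(a) -> (freed a); heap: [0-36 FREE]
Op 6: b = malloc(6) -> b = 0; heap: [0-5 ALLOC][6-36 FREE]
Op 7: b = realloc(b, 8) -> b = 0; heap: [0-7 ALLOC][8-36 FREE]
Op 8: free(b) -> (freed b); heap: [0-36 FREE]
malloc(25): first-fit scan over [0-36 FREE] -> 0

Answer: 0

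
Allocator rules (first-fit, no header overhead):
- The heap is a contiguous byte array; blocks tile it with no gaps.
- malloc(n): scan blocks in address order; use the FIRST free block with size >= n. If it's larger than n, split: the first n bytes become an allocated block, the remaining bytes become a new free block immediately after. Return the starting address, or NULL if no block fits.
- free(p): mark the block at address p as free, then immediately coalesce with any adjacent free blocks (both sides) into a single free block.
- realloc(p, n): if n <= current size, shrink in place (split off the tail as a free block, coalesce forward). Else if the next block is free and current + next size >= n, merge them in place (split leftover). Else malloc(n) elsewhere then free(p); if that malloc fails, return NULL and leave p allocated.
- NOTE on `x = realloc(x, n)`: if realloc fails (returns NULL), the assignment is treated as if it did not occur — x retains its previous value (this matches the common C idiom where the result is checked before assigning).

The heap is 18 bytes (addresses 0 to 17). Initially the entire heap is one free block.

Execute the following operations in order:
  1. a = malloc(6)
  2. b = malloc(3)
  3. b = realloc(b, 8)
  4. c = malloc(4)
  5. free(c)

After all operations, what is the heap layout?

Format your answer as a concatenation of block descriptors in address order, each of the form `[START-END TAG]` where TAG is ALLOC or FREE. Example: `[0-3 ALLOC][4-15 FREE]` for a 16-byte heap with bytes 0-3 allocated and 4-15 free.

Op 1: a = malloc(6) -> a = 0; heap: [0-5 ALLOC][6-17 FREE]
Op 2: b = malloc(3) -> b = 6; heap: [0-5 ALLOC][6-8 ALLOC][9-17 FREE]
Op 3: b = realloc(b, 8) -> b = 6; heap: [0-5 ALLOC][6-13 ALLOC][14-17 FREE]
Op 4: c = malloc(4) -> c = 14; heap: [0-5 ALLOC][6-13 ALLOC][14-17 ALLOC]
Op 5: free(c) -> (freed c); heap: [0-5 ALLOC][6-13 ALLOC][14-17 FREE]

Answer: [0-5 ALLOC][6-13 ALLOC][14-17 FREE]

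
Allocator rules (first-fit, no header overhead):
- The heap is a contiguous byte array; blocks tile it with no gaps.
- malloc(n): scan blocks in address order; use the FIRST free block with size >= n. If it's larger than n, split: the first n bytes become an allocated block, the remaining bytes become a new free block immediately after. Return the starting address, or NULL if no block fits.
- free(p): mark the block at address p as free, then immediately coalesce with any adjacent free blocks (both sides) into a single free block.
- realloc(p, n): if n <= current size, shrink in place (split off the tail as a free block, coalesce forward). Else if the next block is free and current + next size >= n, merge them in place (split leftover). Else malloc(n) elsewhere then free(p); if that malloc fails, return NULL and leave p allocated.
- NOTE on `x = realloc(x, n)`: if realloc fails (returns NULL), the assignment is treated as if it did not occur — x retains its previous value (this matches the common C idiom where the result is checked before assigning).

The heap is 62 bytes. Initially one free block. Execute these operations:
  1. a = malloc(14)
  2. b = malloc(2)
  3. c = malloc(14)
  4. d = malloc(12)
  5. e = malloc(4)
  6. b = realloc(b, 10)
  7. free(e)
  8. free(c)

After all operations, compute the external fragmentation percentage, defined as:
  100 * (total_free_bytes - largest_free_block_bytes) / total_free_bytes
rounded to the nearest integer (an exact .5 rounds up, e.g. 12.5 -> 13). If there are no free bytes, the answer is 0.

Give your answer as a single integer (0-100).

Op 1: a = malloc(14) -> a = 0; heap: [0-13 ALLOC][14-61 FREE]
Op 2: b = malloc(2) -> b = 14; heap: [0-13 ALLOC][14-15 ALLOC][16-61 FREE]
Op 3: c = malloc(14) -> c = 16; heap: [0-13 ALLOC][14-15 ALLOC][16-29 ALLOC][30-61 FREE]
Op 4: d = malloc(12) -> d = 30; heap: [0-13 ALLOC][14-15 ALLOC][16-29 ALLOC][30-41 ALLOC][42-61 FREE]
Op 5: e = malloc(4) -> e = 42; heap: [0-13 ALLOC][14-15 ALLOC][16-29 ALLOC][30-41 ALLOC][42-45 ALLOC][46-61 FREE]
Op 6: b = realloc(b, 10) -> b = 46; heap: [0-13 ALLOC][14-15 FREE][16-29 ALLOC][30-41 ALLOC][42-45 ALLOC][46-55 ALLOC][56-61 FREE]
Op 7: free(e) -> (freed e); heap: [0-13 ALLOC][14-15 FREE][16-29 ALLOC][30-41 ALLOC][42-45 FREE][46-55 ALLOC][56-61 FREE]
Op 8: free(c) -> (freed c); heap: [0-13 ALLOC][14-29 FREE][30-41 ALLOC][42-45 FREE][46-55 ALLOC][56-61 FREE]
Free blocks: [16 4 6] total_free=26 largest=16 -> 100*(26-16)/26 = 1000/26 ≈ 38.462 -> rounds to 38

Answer: 38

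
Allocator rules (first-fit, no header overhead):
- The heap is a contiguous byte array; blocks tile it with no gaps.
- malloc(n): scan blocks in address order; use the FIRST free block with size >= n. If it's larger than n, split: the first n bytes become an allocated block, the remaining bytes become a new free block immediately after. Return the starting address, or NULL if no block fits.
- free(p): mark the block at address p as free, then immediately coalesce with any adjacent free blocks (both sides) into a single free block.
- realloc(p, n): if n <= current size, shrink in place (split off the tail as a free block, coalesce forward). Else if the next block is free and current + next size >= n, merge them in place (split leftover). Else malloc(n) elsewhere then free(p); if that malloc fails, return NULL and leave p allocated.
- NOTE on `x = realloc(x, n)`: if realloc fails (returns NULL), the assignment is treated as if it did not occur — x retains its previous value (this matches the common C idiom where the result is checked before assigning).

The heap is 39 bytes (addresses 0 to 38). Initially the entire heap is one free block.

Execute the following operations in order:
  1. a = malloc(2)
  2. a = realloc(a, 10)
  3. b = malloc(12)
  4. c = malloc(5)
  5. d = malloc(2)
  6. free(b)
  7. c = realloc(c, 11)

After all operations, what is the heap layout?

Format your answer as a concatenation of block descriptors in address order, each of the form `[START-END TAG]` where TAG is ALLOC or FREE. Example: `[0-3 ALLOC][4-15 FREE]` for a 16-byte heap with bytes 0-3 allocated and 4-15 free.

Op 1: a = malloc(2) -> a = 0; heap: [0-1 ALLOC][2-38 FREE]
Op 2: a = realloc(a, 10) -> a = 0; heap: [0-9 ALLOC][10-38 FREE]
Op 3: b = malloc(12) -> b = 10; heap: [0-9 ALLOC][10-21 ALLOC][22-38 FREE]
Op 4: c = malloc(5) -> c = 22; heap: [0-9 ALLOC][10-21 ALLOC][22-26 ALLOC][27-38 FREE]
Op 5: d = malloc(2) -> d = 27; heap: [0-9 ALLOC][10-21 ALLOC][22-26 ALLOC][27-28 ALLOC][29-38 FREE]
Op 6: free(b) -> (freed b); heap: [0-9 ALLOC][10-21 FREE][22-26 ALLOC][27-28 ALLOC][29-38 FREE]
Op 7: c = realloc(c, 11) -> c = 10; heap: [0-9 ALLOC][10-20 ALLOC][21-26 FREE][27-28 ALLOC][29-38 FREE]

Answer: [0-9 ALLOC][10-20 ALLOC][21-26 FREE][27-28 ALLOC][29-38 FREE]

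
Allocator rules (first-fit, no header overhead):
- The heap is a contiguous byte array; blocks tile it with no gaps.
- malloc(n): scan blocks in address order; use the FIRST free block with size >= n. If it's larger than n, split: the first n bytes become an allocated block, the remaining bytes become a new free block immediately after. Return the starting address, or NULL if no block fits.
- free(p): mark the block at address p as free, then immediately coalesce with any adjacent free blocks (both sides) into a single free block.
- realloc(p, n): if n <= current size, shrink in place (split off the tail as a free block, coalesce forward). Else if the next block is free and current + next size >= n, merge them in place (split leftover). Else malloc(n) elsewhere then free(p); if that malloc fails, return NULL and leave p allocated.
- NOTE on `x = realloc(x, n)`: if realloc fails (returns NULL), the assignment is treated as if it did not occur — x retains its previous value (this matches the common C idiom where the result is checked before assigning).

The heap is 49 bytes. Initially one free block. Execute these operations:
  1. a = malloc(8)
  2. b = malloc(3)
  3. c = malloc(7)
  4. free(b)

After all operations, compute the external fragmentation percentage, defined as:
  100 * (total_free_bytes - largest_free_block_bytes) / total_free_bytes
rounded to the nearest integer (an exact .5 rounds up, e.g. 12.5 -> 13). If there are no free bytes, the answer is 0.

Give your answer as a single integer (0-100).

Answer: 9

Derivation:
Op 1: a = malloc(8) -> a = 0; heap: [0-7 ALLOC][8-48 FREE]
Op 2: b = malloc(3) -> b = 8; heap: [0-7 ALLOC][8-10 ALLOC][11-48 FREE]
Op 3: c = malloc(7) -> c = 11; heap: [0-7 ALLOC][8-10 ALLOC][11-17 ALLOC][18-48 FREE]
Op 4: free(b) -> (freed b); heap: [0-7 ALLOC][8-10 FREE][11-17 ALLOC][18-48 FREE]
Free blocks: [3 31] total_free=34 largest=31 -> 100*(34-31)/34 = 300/34 ≈ 8.824 -> rounds to 9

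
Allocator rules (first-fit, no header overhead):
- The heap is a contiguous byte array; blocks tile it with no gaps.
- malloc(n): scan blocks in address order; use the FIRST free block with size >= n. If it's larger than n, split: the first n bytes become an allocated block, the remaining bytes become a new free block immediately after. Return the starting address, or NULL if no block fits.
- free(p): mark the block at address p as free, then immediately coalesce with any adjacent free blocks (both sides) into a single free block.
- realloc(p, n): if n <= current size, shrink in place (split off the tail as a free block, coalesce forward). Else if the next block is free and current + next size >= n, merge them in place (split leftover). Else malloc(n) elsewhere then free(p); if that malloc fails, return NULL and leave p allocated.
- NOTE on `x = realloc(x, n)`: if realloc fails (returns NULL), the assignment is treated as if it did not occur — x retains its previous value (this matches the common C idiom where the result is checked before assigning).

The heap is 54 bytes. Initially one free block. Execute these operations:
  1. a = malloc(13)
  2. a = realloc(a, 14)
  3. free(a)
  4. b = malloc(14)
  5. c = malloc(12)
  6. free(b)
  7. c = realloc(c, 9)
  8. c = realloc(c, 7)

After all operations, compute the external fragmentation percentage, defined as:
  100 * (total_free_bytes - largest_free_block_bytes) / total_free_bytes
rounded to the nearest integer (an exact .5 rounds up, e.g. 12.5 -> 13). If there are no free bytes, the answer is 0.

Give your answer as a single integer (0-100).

Op 1: a = malloc(13) -> a = 0; heap: [0-12 ALLOC][13-53 FREE]
Op 2: a = realloc(a, 14) -> a = 0; heap: [0-13 ALLOC][14-53 FREE]
Op 3: free(a) -> (freed a); heap: [0-53 FREE]
Op 4: b = malloc(14) -> b = 0; heap: [0-13 ALLOC][14-53 FREE]
Op 5: c = malloc(12) -> c = 14; heap: [0-13 ALLOC][14-25 ALLOC][26-53 FREE]
Op 6: free(b) -> (freed b); heap: [0-13 FREE][14-25 ALLOC][26-53 FREE]
Op 7: c = realloc(c, 9) -> c = 14; heap: [0-13 FREE][14-22 ALLOC][23-53 FREE]
Op 8: c = realloc(c, 7) -> c = 14; heap: [0-13 FREE][14-20 ALLOC][21-53 FREE]
Free blocks: [14 33] total_free=47 largest=33 -> 100*(47-33)/47 = 1400/47 ≈ 29.787 -> rounds to 30

Answer: 30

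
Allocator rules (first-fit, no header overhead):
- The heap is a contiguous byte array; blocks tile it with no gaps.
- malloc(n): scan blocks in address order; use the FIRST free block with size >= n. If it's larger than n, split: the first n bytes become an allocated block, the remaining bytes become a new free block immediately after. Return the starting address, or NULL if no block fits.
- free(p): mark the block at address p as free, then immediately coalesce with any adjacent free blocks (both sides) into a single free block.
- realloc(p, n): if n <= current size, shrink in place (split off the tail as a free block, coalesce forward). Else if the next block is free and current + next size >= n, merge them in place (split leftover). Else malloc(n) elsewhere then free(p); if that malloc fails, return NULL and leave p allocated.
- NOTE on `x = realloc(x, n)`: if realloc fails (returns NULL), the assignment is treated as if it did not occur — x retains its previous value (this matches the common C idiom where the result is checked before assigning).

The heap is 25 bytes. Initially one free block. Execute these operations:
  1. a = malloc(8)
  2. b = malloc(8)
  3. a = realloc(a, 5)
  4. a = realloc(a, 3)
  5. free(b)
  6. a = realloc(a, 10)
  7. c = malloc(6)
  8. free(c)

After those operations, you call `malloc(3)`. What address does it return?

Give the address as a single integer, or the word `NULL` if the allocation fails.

Answer: 10

Derivation:
Op 1: a = malloc(8) -> a = 0; heap: [0-7 ALLOC][8-24 FREE]
Op 2: b = malloc(8) -> b = 8; heap: [0-7 ALLOC][8-15 ALLOC][16-24 FREE]
Op 3: a = realloc(a, 5) -> a = 0; heap: [0-4 ALLOC][5-7 FREE][8-15 ALLOC][16-24 FREE]
Op 4: a = realloc(a, 3) -> a = 0; heap: [0-2 ALLOC][3-7 FREE][8-15 ALLOC][16-24 FREE]
Op 5: free(b) -> (freed b); heap: [0-2 ALLOC][3-24 FREE]
Op 6: a = realloc(a, 10) -> a = 0; heap: [0-9 ALLOC][10-24 FREE]
Op 7: c = malloc(6) -> c = 10; heap: [0-9 ALLOC][10-15 ALLOC][16-24 FREE]
Op 8: free(c) -> (freed c); heap: [0-9 ALLOC][10-24 FREE]
malloc(3): first-fit scan over [0-9 ALLOC][10-24 FREE] -> 10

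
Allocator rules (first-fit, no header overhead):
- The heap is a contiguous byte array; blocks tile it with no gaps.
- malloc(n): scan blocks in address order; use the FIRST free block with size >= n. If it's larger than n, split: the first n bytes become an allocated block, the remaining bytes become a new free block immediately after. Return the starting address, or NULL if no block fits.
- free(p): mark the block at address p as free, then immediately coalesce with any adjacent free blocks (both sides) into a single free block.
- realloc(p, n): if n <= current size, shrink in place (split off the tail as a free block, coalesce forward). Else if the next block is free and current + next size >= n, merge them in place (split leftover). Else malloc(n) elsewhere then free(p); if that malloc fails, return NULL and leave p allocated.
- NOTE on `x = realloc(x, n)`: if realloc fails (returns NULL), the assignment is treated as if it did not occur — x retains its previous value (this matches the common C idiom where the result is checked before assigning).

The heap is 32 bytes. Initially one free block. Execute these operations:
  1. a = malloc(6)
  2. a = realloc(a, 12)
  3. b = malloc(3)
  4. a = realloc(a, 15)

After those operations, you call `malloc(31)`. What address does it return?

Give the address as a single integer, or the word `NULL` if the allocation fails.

Answer: NULL

Derivation:
Op 1: a = malloc(6) -> a = 0; heap: [0-5 ALLOC][6-31 FREE]
Op 2: a = realloc(a, 12) -> a = 0; heap: [0-11 ALLOC][12-31 FREE]
Op 3: b = malloc(3) -> b = 12; heap: [0-11 ALLOC][12-14 ALLOC][15-31 FREE]
Op 4: a = realloc(a, 15) -> a = 15; heap: [0-11 FREE][12-14 ALLOC][15-29 ALLOC][30-31 FREE]
malloc(31): first-fit scan over [0-11 FREE][12-14 ALLOC][15-29 ALLOC][30-31 FREE] -> NULL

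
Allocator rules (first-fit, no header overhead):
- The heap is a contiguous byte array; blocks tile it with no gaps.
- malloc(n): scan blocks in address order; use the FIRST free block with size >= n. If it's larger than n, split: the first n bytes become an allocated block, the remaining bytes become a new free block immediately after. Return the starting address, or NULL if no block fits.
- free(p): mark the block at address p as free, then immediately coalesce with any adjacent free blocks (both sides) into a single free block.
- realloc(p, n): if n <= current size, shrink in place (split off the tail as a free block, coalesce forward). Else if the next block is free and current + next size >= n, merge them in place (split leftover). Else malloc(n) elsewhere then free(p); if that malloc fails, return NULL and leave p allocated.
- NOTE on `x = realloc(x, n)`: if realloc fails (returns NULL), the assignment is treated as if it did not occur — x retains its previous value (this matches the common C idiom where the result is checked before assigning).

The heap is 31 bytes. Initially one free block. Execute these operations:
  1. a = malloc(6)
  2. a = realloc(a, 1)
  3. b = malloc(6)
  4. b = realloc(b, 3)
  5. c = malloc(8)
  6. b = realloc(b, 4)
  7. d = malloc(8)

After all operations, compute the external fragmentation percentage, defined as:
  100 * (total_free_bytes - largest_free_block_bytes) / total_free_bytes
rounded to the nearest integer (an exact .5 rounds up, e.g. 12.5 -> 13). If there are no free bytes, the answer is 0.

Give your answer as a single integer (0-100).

Op 1: a = malloc(6) -> a = 0; heap: [0-5 ALLOC][6-30 FREE]
Op 2: a = realloc(a, 1) -> a = 0; heap: [0-0 ALLOC][1-30 FREE]
Op 3: b = malloc(6) -> b = 1; heap: [0-0 ALLOC][1-6 ALLOC][7-30 FREE]
Op 4: b = realloc(b, 3) -> b = 1; heap: [0-0 ALLOC][1-3 ALLOC][4-30 FREE]
Op 5: c = malloc(8) -> c = 4; heap: [0-0 ALLOC][1-3 ALLOC][4-11 ALLOC][12-30 FREE]
Op 6: b = realloc(b, 4) -> b = 12; heap: [0-0 ALLOC][1-3 FREE][4-11 ALLOC][12-15 ALLOC][16-30 FREE]
Op 7: d = malloc(8) -> d = 16; heap: [0-0 ALLOC][1-3 FREE][4-11 ALLOC][12-15 ALLOC][16-23 ALLOC][24-30 FREE]
Free blocks: [3 7] total_free=10 largest=7 -> 100*(10-7)/10 = 300/10 = 30

Answer: 30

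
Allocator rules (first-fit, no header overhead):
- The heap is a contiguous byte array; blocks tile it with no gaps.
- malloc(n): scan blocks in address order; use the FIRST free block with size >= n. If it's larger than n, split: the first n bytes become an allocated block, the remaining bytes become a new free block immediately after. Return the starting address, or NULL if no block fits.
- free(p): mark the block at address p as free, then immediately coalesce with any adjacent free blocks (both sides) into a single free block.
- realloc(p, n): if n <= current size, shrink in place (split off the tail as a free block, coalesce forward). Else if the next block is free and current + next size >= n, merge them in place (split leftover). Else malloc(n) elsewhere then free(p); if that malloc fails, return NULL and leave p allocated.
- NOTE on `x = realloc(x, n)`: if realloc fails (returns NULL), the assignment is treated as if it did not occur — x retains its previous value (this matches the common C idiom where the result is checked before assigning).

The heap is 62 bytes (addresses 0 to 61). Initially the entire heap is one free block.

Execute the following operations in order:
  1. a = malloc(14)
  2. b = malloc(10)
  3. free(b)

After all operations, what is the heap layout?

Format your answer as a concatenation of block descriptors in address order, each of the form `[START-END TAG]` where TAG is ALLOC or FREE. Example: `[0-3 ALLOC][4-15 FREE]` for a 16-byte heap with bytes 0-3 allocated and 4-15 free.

Op 1: a = malloc(14) -> a = 0; heap: [0-13 ALLOC][14-61 FREE]
Op 2: b = malloc(10) -> b = 14; heap: [0-13 ALLOC][14-23 ALLOC][24-61 FREE]
Op 3: free(b) -> (freed b); heap: [0-13 ALLOC][14-61 FREE]

Answer: [0-13 ALLOC][14-61 FREE]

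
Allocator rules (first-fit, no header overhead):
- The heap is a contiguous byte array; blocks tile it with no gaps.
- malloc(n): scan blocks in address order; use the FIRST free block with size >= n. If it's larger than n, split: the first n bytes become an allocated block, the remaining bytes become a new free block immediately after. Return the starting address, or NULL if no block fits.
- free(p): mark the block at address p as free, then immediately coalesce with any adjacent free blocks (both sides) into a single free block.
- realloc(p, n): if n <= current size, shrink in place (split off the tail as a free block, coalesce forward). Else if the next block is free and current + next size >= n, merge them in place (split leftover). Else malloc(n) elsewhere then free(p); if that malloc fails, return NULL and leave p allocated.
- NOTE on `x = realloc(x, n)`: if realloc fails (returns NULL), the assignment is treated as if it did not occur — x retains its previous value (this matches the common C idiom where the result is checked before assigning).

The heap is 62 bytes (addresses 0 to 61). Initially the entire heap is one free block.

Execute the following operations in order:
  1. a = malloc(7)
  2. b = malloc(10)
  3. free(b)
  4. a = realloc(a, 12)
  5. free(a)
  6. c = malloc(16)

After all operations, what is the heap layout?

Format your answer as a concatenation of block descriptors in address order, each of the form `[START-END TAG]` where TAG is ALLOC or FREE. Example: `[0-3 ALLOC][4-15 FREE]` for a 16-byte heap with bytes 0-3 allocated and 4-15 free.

Answer: [0-15 ALLOC][16-61 FREE]

Derivation:
Op 1: a = malloc(7) -> a = 0; heap: [0-6 ALLOC][7-61 FREE]
Op 2: b = malloc(10) -> b = 7; heap: [0-6 ALLOC][7-16 ALLOC][17-61 FREE]
Op 3: free(b) -> (freed b); heap: [0-6 ALLOC][7-61 FREE]
Op 4: a = realloc(a, 12) -> a = 0; heap: [0-11 ALLOC][12-61 FREE]
Op 5: free(a) -> (freed a); heap: [0-61 FREE]
Op 6: c = malloc(16) -> c = 0; heap: [0-15 ALLOC][16-61 FREE]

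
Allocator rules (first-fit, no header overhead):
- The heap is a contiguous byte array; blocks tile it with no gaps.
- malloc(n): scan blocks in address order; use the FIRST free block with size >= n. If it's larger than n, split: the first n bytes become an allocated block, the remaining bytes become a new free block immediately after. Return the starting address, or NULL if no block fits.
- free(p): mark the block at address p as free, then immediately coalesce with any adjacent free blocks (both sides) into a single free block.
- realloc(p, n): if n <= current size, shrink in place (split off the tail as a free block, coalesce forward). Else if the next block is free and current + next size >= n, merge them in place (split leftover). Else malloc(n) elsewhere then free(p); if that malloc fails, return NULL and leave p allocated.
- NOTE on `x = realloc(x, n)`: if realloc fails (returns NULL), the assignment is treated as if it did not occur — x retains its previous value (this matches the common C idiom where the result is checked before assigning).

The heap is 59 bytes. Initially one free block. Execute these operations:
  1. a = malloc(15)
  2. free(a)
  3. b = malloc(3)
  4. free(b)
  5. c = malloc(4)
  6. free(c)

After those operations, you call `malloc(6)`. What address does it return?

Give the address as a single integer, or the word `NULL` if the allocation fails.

Answer: 0

Derivation:
Op 1: a = malloc(15) -> a = 0; heap: [0-14 ALLOC][15-58 FREE]
Op 2: free(a) -> (freed a); heap: [0-58 FREE]
Op 3: b = malloc(3) -> b = 0; heap: [0-2 ALLOC][3-58 FREE]
Op 4: free(b) -> (freed b); heap: [0-58 FREE]
Op 5: c = malloc(4) -> c = 0; heap: [0-3 ALLOC][4-58 FREE]
Op 6: free(c) -> (freed c); heap: [0-58 FREE]
malloc(6): first-fit scan over [0-58 FREE] -> 0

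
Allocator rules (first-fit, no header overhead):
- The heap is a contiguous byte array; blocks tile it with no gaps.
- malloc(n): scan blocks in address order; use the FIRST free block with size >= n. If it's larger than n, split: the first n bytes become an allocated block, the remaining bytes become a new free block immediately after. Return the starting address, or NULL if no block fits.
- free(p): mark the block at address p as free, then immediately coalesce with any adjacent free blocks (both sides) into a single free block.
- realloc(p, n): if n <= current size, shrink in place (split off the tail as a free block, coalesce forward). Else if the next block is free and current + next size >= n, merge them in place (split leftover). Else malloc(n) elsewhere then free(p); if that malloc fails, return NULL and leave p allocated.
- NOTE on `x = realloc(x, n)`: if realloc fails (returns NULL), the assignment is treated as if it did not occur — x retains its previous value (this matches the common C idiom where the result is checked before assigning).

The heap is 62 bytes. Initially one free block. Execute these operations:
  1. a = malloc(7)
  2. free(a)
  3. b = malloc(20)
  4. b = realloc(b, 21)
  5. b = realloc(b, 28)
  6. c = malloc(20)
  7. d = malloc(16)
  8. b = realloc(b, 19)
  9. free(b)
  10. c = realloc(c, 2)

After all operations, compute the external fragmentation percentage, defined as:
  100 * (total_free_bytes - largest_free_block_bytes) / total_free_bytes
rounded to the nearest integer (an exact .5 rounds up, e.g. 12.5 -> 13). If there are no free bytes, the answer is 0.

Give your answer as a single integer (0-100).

Answer: 47

Derivation:
Op 1: a = malloc(7) -> a = 0; heap: [0-6 ALLOC][7-61 FREE]
Op 2: free(a) -> (freed a); heap: [0-61 FREE]
Op 3: b = malloc(20) -> b = 0; heap: [0-19 ALLOC][20-61 FREE]
Op 4: b = realloc(b, 21) -> b = 0; heap: [0-20 ALLOC][21-61 FREE]
Op 5: b = realloc(b, 28) -> b = 0; heap: [0-27 ALLOC][28-61 FREE]
Op 6: c = malloc(20) -> c = 28; heap: [0-27 ALLOC][28-47 ALLOC][48-61 FREE]
Op 7: d = malloc(16) -> d = NULL; heap: [0-27 ALLOC][28-47 ALLOC][48-61 FREE]
Op 8: b = realloc(b, 19) -> b = 0; heap: [0-18 ALLOC][19-27 FREE][28-47 ALLOC][48-61 FREE]
Op 9: free(b) -> (freed b); heap: [0-27 FREE][28-47 ALLOC][48-61 FREE]
Op 10: c = realloc(c, 2) -> c = 28; heap: [0-27 FREE][28-29 ALLOC][30-61 FREE]
Free blocks: [28 32] total_free=60 largest=32 -> 100*(60-32)/60 = 2800/60 ≈ 46.667 -> rounds to 47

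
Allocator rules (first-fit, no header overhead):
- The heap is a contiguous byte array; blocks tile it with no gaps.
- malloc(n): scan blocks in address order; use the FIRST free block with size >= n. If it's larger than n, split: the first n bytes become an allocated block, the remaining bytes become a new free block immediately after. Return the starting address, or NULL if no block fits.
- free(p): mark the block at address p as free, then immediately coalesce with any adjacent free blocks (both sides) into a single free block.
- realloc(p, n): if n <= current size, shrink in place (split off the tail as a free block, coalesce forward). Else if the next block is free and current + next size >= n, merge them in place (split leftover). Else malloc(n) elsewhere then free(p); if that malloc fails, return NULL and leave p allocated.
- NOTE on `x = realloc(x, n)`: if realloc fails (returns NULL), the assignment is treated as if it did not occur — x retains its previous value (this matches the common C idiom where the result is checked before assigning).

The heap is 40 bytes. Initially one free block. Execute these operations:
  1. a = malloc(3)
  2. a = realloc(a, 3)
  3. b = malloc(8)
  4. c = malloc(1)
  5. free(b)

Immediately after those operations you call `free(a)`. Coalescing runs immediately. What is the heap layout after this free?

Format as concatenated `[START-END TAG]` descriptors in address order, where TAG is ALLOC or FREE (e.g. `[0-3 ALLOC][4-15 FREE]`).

Answer: [0-10 FREE][11-11 ALLOC][12-39 FREE]

Derivation:
Op 1: a = malloc(3) -> a = 0; heap: [0-2 ALLOC][3-39 FREE]
Op 2: a = realloc(a, 3) -> a = 0; heap: [0-2 ALLOC][3-39 FREE]
Op 3: b = malloc(8) -> b = 3; heap: [0-2 ALLOC][3-10 ALLOC][11-39 FREE]
Op 4: c = malloc(1) -> c = 11; heap: [0-2 ALLOC][3-10 ALLOC][11-11 ALLOC][12-39 FREE]
Op 5: free(b) -> (freed b); heap: [0-2 ALLOC][3-10 FREE][11-11 ALLOC][12-39 FREE]
free(a): a = 0 -> block [0-2 ALLOC]; mark free, coalesce with adjacent free neighbors -> [0-10 FREE][11-11 ALLOC][12-39 FREE]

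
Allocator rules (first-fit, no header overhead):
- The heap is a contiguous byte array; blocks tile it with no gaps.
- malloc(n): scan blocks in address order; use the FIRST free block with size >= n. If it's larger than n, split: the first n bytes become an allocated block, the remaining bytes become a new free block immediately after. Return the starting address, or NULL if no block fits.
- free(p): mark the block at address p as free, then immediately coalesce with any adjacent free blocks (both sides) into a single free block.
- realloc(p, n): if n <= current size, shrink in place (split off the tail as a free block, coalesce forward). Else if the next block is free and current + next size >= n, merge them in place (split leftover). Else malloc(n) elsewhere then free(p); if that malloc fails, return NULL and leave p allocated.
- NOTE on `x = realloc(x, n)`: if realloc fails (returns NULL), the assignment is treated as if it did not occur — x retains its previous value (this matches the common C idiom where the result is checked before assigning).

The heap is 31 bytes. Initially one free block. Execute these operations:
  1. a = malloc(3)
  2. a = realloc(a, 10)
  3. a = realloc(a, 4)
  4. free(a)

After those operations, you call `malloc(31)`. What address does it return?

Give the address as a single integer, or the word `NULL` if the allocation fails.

Op 1: a = malloc(3) -> a = 0; heap: [0-2 ALLOC][3-30 FREE]
Op 2: a = realloc(a, 10) -> a = 0; heap: [0-9 ALLOC][10-30 FREE]
Op 3: a = realloc(a, 4) -> a = 0; heap: [0-3 ALLOC][4-30 FREE]
Op 4: free(a) -> (freed a); heap: [0-30 FREE]
malloc(31): first-fit scan over [0-30 FREE] -> 0

Answer: 0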